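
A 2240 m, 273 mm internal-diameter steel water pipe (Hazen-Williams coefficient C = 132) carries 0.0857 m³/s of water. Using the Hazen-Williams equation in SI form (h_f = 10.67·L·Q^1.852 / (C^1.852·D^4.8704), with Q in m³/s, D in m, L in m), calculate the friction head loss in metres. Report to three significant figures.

h_f = 10.67·2240·0.0857^1.852 / (132^1.852·0.273^4.8704) = 16.64 m

h_f ≈ 16.6 m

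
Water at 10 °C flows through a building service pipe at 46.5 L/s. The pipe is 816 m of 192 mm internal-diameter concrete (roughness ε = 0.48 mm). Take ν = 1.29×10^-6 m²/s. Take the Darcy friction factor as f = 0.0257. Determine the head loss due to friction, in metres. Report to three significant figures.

h_f ≈ 14.4 m

V = 4Q/(πD²) = 4·0.0465/(π·0.192²) = 1.606 m/s
h_f = f(L/D)V²/(2g) = 0.02570·(816/0.192)·1.606²/(2·9.81) = 14.36 m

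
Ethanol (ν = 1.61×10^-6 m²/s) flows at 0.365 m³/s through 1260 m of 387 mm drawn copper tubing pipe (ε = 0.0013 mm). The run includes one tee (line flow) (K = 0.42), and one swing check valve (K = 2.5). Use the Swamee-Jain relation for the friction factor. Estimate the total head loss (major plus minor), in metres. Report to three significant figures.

H_L ≈ 21.0 m

V = 4Q/(πD²) = 3.103 m/s; V²/2g = 0.4908 m
Re = 7.46×10^5, ε/D = 3.36×10^-6 → f = 0.01227 (Swamee-Jain)
Major: h_f = f(L/D)·V²/2g = 0.01227·3256·0.4908 = 19.61 m
Minor: ΣK = 2.92; h_m = ΣK·V²/2g = 1.433 m
Total H_L = 19.61 + 1.433 = 21.04 m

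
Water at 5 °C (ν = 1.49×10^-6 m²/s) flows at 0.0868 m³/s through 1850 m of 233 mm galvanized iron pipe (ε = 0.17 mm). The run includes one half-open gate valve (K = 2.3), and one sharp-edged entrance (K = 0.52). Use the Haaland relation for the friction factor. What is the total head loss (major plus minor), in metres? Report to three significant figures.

V = 4Q/(πD²) = 2.036 m/s; V²/2g = 0.2112 m
Re = 3.18×10^5, ε/D = 7.30×10^-4 → f = 0.01924 (Haaland)
Major: h_f = f(L/D)·V²/2g = 0.01924·7940·0.2112 = 32.27 m
Minor: ΣK = 2.82; h_m = ΣK·V²/2g = 0.5956 m
Total H_L = 32.27 + 0.5956 = 32.86 m

H_L ≈ 32.9 m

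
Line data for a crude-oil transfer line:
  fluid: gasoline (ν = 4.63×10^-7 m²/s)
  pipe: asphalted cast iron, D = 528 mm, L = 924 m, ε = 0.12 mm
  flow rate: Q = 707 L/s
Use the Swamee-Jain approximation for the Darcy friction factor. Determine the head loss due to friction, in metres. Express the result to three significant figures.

V = 4Q/(πD²) = 4·0.707/(π·0.528²) = 3.229 m/s
Re = VD/ν = 3.229·0.528/4.63×10^-7 = 3.68×10^6 → turbulent
ε/D = 0.12/528 = 2.27×10^-4
Swamee-Jain: f = 0.01442
h_f = f(L/D)V²/(2g) = 0.01442·(924/0.528)·3.229²/(2·9.81) = 13.41 m

h_f ≈ 13.4 m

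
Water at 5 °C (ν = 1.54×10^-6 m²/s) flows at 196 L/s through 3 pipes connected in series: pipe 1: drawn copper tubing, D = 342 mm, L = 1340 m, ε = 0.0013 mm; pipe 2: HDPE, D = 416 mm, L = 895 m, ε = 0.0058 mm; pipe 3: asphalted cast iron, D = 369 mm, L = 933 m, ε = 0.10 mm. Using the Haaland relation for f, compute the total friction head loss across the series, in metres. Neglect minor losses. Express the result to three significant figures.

Pipe 1: V = 2.134 m/s, Re = 4.74×10^5, ε/D = 3.80×10^-6, f = 0.01323, h_1 = f(L/D)V²/2g = 12.03 m
Pipe 2: V = 1.442 m/s, Re = 3.90×10^5, ε/D = 1.39×10^-5, f = 0.01380, h_2 = f(L/D)V²/2g = 3.147 m
Pipe 3: V = 1.833 m/s, Re = 4.39×10^5, ε/D = 2.71×10^-4, f = 0.01607, h_3 = f(L/D)V²/2g = 6.955 m
Series → Q common, losses add: H = Σh = 22.13 m

H ≈ 22.1 m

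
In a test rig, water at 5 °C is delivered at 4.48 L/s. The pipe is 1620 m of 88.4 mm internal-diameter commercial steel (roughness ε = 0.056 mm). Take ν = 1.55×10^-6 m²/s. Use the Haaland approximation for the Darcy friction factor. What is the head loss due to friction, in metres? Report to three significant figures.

V = 4Q/(πD²) = 4·0.00448/(π·0.0884²) = 0.7299 m/s
Re = VD/ν = 0.7299·0.0884/1.55×10^-6 = 4.16×10^4 → turbulent
ε/D = 0.056/88.4 = 6.33×10^-4
Haaland: f = 0.02336
h_f = f(L/D)V²/(2g) = 0.02336·(1620/0.0884)·0.7299²/(2·9.81) = 11.62 m

h_f ≈ 11.6 m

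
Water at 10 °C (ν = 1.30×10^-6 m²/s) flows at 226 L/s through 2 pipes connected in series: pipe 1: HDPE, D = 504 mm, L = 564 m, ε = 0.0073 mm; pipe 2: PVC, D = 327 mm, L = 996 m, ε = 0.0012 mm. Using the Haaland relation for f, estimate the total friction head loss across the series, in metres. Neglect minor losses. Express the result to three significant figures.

H ≈ 15.0 m

Pipe 1: V = 1.133 m/s, Re = 4.39×10^5, ε/D = 1.45×10^-5, f = 0.01352, h_1 = f(L/D)V²/2g = 0.9899 m
Pipe 2: V = 2.691 m/s, Re = 6.77×10^5, ε/D = 3.67×10^-6, f = 0.01243, h_2 = f(L/D)V²/2g = 13.98 m
Series → Q common, losses add: H = Σh = 14.97 m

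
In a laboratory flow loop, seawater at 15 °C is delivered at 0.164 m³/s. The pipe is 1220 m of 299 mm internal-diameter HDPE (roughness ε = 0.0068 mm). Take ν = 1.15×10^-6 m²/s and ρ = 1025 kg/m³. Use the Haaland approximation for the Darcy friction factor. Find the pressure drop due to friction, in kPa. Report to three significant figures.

Δp ≈ 147 kPa

V = 4Q/(πD²) = 4·0.164/(π·0.299²) = 2.336 m/s
Re = VD/ν = 2.336·0.299/1.15×10^-6 = 6.07×10^5 → turbulent
ε/D = 0.0068/299 = 2.27×10^-5
Haaland: f = 0.01293
h_f = f(L/D)V²/(2g) = 0.01293·(1220/0.299)·2.336²/(2·9.81) = 14.67 m
Δp = ρg·h_f = 1025·9.81·14.67 = 147.5 kPa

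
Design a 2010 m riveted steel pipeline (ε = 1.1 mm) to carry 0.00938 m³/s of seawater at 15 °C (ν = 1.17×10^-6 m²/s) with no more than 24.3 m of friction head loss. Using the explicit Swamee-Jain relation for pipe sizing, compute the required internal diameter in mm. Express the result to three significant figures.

D ≈ 120 mm

Swamee-Jain (Type III): D = 0.66·[ε^1.25·(LQ²/(gh_f))^4.75 + ν·Q^9.4·(L/(gh_f))^5.2]^0.04
LQ²/(gh_f) = 7.419×10^-4; L/(gh_f) = 8.432
Term 1 = ε^1.25·(…)^4.75 = 2.73×10^-19; Term 2 = ν·Q^9.4·(…)^5.2 = 6.63×10^-21
D = 0.66·(2.73×10^-19 + 6.63×10^-21)^0.04 = 0.1195 m = 120 mm
Check: V = 0.836 m/s, Re = 8.54×10^4, f = 0.03788, h_f = 22.7 m ≈ 24.3 m ✓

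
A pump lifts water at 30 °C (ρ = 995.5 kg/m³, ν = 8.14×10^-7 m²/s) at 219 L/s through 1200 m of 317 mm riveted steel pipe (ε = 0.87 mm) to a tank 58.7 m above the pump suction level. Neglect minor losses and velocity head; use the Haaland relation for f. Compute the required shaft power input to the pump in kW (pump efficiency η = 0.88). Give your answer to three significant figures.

V = 4Q/(πD²) = 2.775 m/s; Re = 1.08×10^6; ε/D = 0.00274; f = 0.02569
h_f = f(L/D)V²/2g = 38.17 m
Total head H = z + h_f = 58.7 + 38.17 = 96.87 m
P_hyd = ρgQH = 995.5·9.81·0.219·96.87 = 207.2 kW
P_shaft = P_hyd/η = 207.2/0.88 = 235.4 kW

P_shaft ≈ 235 kW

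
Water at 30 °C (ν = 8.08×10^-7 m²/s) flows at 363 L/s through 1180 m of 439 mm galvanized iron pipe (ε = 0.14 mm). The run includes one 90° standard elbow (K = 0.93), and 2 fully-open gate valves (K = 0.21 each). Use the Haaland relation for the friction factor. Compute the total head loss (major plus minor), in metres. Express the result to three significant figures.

V = 4Q/(πD²) = 2.398 m/s; V²/2g = 0.2931 m
Re = 1.30×10^6, ε/D = 3.19×10^-4 → f = 0.01564 (Haaland)
Major: h_f = f(L/D)·V²/2g = 0.01564·2688·0.2931 = 12.32 m
Minor: ΣK = 1.35; h_m = ΣK·V²/2g = 0.3957 m
Total H_L = 12.32 + 0.3957 = 12.72 m

H_L ≈ 12.7 m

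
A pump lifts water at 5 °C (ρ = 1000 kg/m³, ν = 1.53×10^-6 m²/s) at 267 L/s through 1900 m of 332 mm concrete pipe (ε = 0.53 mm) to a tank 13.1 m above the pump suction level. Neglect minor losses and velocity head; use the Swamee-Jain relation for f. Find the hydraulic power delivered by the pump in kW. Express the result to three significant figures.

V = 4Q/(πD²) = 3.084 m/s; Re = 6.69×10^5; ε/D = 0.00160; f = 0.02250
h_f = f(L/D)V²/2g = 62.43 m
Total head H = z + h_f = 13.1 + 62.43 = 75.53 m
P_hyd = ρgQH = 1000·9.81·0.267·75.53 = 197.8 kW

P_hyd ≈ 198 kW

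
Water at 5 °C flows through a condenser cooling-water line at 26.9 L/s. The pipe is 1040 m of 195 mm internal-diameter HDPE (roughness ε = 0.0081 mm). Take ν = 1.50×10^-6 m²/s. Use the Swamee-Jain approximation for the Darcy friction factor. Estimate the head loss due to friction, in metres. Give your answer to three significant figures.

V = 4Q/(πD²) = 4·0.0269/(π·0.195²) = 0.9007 m/s
Re = VD/ν = 0.9007·0.195/1.50×10^-6 = 1.17×10^5 → turbulent
ε/D = 0.0081/195 = 4.15×10^-5
Swamee-Jain: f = 0.01756
h_f = f(L/D)V²/(2g) = 0.01756·(1040/0.195)·0.9007²/(2·9.81) = 3.873 m

h_f ≈ 3.87 m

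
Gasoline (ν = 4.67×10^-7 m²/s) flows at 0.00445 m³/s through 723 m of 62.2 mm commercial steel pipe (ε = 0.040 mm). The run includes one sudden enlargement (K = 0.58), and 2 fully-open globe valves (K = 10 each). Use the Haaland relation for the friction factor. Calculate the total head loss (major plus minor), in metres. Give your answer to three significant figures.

H_L ≈ 26.9 m

V = 4Q/(πD²) = 1.464 m/s; V²/2g = 0.1093 m
Re = 1.95×10^5, ε/D = 6.43×10^-4 → f = 0.01939 (Haaland)
Major: h_f = f(L/D)·V²/2g = 0.01939·11624·0.1093 = 24.64 m
Minor: ΣK = 20.6; h_m = ΣK·V²/2g = 2.250 m
Total H_L = 24.64 + 2.250 = 26.89 m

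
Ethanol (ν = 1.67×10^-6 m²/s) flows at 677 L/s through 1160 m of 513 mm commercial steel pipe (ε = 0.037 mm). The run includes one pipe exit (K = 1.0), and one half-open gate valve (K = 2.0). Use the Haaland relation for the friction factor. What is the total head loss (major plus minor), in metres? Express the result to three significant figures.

V = 4Q/(πD²) = 3.275 m/s; V²/2g = 0.5468 m
Re = 1.01×10^6, ε/D = 7.21×10^-5 → f = 0.01289 (Haaland)
Major: h_f = f(L/D)·V²/2g = 0.01289·2261·0.5468 = 15.93 m
Minor: ΣK = 3.00; h_m = ΣK·V²/2g = 1.640 m
Total H_L = 15.93 + 1.640 = 17.57 m

H_L ≈ 17.6 m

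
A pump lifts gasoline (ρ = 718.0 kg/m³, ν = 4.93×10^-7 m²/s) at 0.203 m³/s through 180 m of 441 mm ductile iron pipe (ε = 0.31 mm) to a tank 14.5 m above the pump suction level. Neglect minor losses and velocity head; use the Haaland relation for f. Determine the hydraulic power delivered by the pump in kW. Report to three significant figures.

P_hyd ≈ 21.7 kW

V = 4Q/(πD²) = 1.329 m/s; Re = 1.19×10^6; ε/D = 7.03×10^-4; f = 0.01838
h_f = f(L/D)V²/2g = 0.6754 m
Total head H = z + h_f = 14.5 + 0.6754 = 15.18 m
P_hyd = ρgQH = 718.0·9.81·0.203·15.18 = 21.70 kW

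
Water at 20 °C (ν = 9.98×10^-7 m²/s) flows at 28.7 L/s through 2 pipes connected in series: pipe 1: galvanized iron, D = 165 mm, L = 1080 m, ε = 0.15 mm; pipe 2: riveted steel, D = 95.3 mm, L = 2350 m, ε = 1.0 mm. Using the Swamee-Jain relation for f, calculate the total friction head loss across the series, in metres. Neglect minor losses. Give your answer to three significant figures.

Pipe 1: V = 1.342 m/s, Re = 2.22×10^5, ε/D = 9.09×10^-4, f = 0.02069, h_1 = f(L/D)V²/2g = 12.44 m
Pipe 2: V = 4.024 m/s, Re = 3.84×10^5, ε/D = 0.0105, f = 0.03878, h_2 = f(L/D)V²/2g = 789.0 m
Series → Q common, losses add: H = Σh = 801.4 m

H ≈ 801 m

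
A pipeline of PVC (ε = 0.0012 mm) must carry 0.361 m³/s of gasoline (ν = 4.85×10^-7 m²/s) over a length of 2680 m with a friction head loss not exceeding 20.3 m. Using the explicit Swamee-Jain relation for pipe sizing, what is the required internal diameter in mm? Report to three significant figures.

Swamee-Jain (Type III): D = 0.66·[ε^1.25·(LQ²/(gh_f))^4.75 + ν·Q^9.4·(L/(gh_f))^5.2]^0.04
LQ²/(gh_f) = 1.754; L/(gh_f) = 13.46
Term 1 = ε^1.25·(…)^4.75 = 5.73×10^-7; Term 2 = ν·Q^9.4·(…)^5.2 = 2.49×10^-5
D = 0.66·(5.73×10^-7 + 2.49×10^-5)^0.04 = 0.4323 m = 432 mm
Check: V = 2.46 m/s, Re = 2.19×10^6, f = 0.01033, h_f = 19.7 m ≈ 20.3 m ✓

D ≈ 432 mm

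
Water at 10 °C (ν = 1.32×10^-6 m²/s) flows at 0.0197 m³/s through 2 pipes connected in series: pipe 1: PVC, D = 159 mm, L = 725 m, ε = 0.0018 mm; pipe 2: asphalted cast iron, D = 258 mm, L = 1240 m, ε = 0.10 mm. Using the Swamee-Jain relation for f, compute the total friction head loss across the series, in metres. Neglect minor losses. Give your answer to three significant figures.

Pipe 1: V = 0.9922 m/s, Re = 1.20×10^5, ε/D = 1.13×10^-5, f = 0.01729, h_1 = f(L/D)V²/2g = 3.956 m
Pipe 2: V = 0.3768 m/s, Re = 7.37×10^4, ε/D = 3.88×10^-4, f = 0.02084, h_2 = f(L/D)V²/2g = 0.7248 m
Series → Q common, losses add: H = Σh = 4.681 m

H ≈ 4.68 m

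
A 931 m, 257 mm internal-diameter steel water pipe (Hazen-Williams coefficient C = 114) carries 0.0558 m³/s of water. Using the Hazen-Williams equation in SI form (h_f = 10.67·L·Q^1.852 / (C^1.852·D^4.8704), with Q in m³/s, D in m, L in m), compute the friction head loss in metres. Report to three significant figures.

h_f = 10.67·931·0.0558^1.852 / (114^1.852·0.257^4.8704) = 5.500 m

h_f ≈ 5.50 m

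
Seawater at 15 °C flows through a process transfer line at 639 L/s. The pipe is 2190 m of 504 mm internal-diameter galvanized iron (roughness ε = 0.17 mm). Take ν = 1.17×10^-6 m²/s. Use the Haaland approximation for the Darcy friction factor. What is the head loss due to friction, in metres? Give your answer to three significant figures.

V = 4Q/(πD²) = 4·0.639/(π·0.504²) = 3.203 m/s
Re = VD/ν = 3.203·0.504/1.17×10^-6 = 1.38×10^6 → turbulent
ε/D = 0.17/504 = 3.37×10^-4
Haaland: f = 0.01578
h_f = f(L/D)V²/(2g) = 0.01578·(2190/0.504)·3.203²/(2·9.81) = 35.85 m

h_f ≈ 35.8 m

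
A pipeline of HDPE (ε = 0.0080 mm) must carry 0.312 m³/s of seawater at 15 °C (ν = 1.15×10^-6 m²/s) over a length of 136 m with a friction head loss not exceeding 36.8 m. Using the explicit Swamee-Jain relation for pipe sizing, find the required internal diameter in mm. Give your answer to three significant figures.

Swamee-Jain (Type III): D = 0.66·[ε^1.25·(LQ²/(gh_f))^4.75 + ν·Q^9.4·(L/(gh_f))^5.2]^0.04
LQ²/(gh_f) = 0.03667; L/(gh_f) = 0.3767
Term 1 = ε^1.25·(…)^4.75 = 6.45×10^-14; Term 2 = ν·Q^9.4·(…)^5.2 = 1.26×10^-13
D = 0.66·(6.45×10^-14 + 1.26×10^-13)^0.04 = 0.2045 m = 205 mm
Check: V = 9.50 m/s, Re = 1.69×10^6, f = 0.01179, h_f = 36.0 m ≈ 36.8 m ✓

D ≈ 205 mm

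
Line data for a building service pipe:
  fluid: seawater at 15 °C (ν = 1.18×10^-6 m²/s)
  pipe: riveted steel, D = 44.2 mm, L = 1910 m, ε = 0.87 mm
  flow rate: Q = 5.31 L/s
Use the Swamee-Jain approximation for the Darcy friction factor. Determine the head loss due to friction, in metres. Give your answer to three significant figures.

V = 4Q/(πD²) = 4·0.00531/(π·0.0442²) = 3.461 m/s
Re = VD/ν = 3.461·0.0442/1.18×10^-6 = 1.30×10^5 → turbulent
ε/D = 0.87/44.2 = 0.0197
Swamee-Jain: f = 0.04884
h_f = f(L/D)V²/(2g) = 0.04884·(1910/0.0442)·3.461²/(2·9.81) = 1288 m

h_f ≈ 1290 m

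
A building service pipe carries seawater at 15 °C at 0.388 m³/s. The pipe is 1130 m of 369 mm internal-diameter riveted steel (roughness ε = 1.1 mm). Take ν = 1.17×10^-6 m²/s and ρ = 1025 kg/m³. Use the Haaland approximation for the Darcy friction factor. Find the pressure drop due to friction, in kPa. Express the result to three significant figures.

V = 4Q/(πD²) = 4·0.388/(π·0.369²) = 3.628 m/s
Re = VD/ν = 3.628·0.369/1.17×10^-6 = 1.14×10^6 → turbulent
ε/D = 1.1/369 = 0.00298
Haaland: f = 0.02628
h_f = f(L/D)V²/(2g) = 0.02628·(1130/0.369)·3.628²/(2·9.81) = 53.99 m
Δp = ρg·h_f = 1025·9.81·53.99 = 542.9 kPa

Δp ≈ 543 kPa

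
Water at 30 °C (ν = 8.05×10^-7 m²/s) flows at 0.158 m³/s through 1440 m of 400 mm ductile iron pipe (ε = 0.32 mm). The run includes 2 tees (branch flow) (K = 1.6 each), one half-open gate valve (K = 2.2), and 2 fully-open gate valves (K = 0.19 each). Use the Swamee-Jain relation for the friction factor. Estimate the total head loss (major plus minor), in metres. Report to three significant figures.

V = 4Q/(πD²) = 1.257 m/s; V²/2g = 0.08057 m
Re = 6.25×10^5, ε/D = 8.00×10^-4 → f = 0.01929 (Swamee-Jain)
Major: h_f = f(L/D)·V²/2g = 0.01929·3600·0.08057 = 5.595 m
Minor: ΣK = 5.78; h_m = ΣK·V²/2g = 0.4657 m
Total H_L = 5.595 + 0.4657 = 6.061 m

H_L ≈ 6.06 m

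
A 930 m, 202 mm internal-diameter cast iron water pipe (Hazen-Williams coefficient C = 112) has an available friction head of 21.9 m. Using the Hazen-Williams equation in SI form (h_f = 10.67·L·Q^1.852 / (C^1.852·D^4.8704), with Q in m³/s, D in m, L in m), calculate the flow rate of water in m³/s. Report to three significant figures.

Q ≈ 0.0614 m³/s

Rearranging: Q = [h_f·C^1.852·D^4.8704 / (10.67·L)]^(1/1.852)
Q = [21.9·112^1.852·0.202^4.8704 / (10.67·930)]^0.540 = 0.06140 m³/s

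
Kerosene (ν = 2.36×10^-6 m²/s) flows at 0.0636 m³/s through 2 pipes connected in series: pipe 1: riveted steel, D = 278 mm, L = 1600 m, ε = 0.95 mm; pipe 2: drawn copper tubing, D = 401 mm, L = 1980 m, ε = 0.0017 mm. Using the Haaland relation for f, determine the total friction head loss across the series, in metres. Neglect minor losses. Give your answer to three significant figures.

H ≈ 10.2 m

Pipe 1: V = 1.048 m/s, Re = 1.23×10^5, ε/D = 0.00342, f = 0.02809, h_1 = f(L/D)V²/2g = 9.045 m
Pipe 2: V = 0.5036 m/s, Re = 8.56×10^4, ε/D = 4.24×10^-6, f = 0.01843, h_2 = f(L/D)V²/2g = 1.176 m
Series → Q common, losses add: H = Σh = 10.22 m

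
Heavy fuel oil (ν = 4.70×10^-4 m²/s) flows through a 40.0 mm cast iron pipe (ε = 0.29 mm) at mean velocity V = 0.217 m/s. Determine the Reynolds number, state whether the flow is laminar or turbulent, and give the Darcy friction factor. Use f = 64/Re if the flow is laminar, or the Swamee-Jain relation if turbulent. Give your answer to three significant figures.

Re = VD/ν = 0.2170·0.0400/4.70×10^-4 = 18.5
Re < 2300 → laminar → f = 64/Re = 3.465

Re ≈ 18.5; laminar; f = 64/Re ≈ 3.47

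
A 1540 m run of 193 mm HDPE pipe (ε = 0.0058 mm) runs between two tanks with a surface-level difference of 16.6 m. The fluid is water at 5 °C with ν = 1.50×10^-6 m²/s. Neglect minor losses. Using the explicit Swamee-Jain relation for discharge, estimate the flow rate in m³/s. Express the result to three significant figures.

Q ≈ 0.0470 m³/s

Swamee-Jain (Type II): Q = -0.965·√(gD⁵h_f/L)·ln[ε/(3.7D) + √(3.17ν²L/(gD³h_f))]
√(gD⁵h_f/L) = √(9.81·0.193⁵·16.6/1540) = 0.005321
ε/(3.7D) = 8.12×10^-6; √(3.17ν²L/(gD³h_f)) = 9.69×10^-5
Q = -0.965·0.005321·ln(1.050×10^-4) = 0.04705 m³/s
Check: V = 1.61 m/s, Re = 2.07×10^5, f = 0.01571, h_f = 16.5 m ≈ 16.6 m ✓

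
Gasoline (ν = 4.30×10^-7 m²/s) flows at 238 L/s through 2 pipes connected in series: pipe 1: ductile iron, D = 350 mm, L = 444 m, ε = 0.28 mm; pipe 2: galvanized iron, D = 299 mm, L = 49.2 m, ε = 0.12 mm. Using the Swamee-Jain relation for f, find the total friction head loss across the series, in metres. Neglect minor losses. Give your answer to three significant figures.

Pipe 1: V = 2.474 m/s, Re = 2.01×10^6, ε/D = 8.00×10^-4, f = 0.01885, h_1 = f(L/D)V²/2g = 7.460 m
Pipe 2: V = 3.390 m/s, Re = 2.36×10^6, ε/D = 4.01×10^-4, f = 0.01623, h_2 = f(L/D)V²/2g = 1.564 m
Series → Q common, losses add: H = Σh = 9.024 m

H ≈ 9.02 m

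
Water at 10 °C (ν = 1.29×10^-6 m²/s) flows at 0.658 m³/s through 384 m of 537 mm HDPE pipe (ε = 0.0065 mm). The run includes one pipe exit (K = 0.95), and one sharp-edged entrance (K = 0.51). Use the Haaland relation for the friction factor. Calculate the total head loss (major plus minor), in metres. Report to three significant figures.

H_L ≈ 4.16 m

V = 4Q/(πD²) = 2.905 m/s; V²/2g = 0.4302 m
Re = 1.21×10^6, ε/D = 1.21×10^-5 → f = 0.01148 (Haaland)
Major: h_f = f(L/D)·V²/2g = 0.01148·715.1·0.4302 = 3.531 m
Minor: ΣK = 1.46; h_m = ΣK·V²/2g = 0.6281 m
Total H_L = 3.531 + 0.6281 = 4.159 m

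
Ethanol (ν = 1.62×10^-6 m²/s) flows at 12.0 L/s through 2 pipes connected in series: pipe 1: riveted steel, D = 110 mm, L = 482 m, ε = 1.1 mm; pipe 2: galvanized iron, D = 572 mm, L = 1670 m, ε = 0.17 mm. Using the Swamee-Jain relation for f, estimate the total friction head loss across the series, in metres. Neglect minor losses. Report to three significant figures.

Pipe 1: V = 1.263 m/s, Re = 8.57×10^4, ε/D = 0.0100, f = 0.03887, h_1 = f(L/D)V²/2g = 13.84 m
Pipe 2: V = 0.04670 m/s, Re = 1.65×10^4, ε/D = 2.97×10^-4, f = 0.02777, h_2 = f(L/D)V²/2g = 0.009013 m
Series → Q common, losses add: H = Σh = 13.85 m

H ≈ 13.9 m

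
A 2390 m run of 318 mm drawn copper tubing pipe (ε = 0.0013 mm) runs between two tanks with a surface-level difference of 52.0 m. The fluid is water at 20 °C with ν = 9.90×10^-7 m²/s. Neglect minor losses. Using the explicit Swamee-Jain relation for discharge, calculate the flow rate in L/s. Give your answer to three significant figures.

Q ≈ 272 L/s

Swamee-Jain (Type II): Q = -0.965·√(gD⁵h_f/L)·ln[ε/(3.7D) + √(3.17ν²L/(gD³h_f))]
√(gD⁵h_f/L) = √(9.81·0.318⁵·52.0/2390) = 0.02635
ε/(3.7D) = 1.10×10^-6; √(3.17ν²L/(gD³h_f)) = 2.13×10^-5
Q = -0.965·0.02635·ln(2.238×10^-5) = 0.2722 m³/s
Check: V = 3.43 m/s, Re = 1.10×10^6, f = 0.01153, h_f = 51.9 m ≈ 52.0 m ✓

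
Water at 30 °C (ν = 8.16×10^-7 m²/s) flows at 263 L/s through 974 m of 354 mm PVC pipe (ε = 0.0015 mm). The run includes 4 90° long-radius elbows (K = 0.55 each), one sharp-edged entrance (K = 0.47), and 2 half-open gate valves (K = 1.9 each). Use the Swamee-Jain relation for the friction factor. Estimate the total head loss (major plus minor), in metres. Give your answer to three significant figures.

V = 4Q/(πD²) = 2.672 m/s; V²/2g = 0.3639 m
Re = 1.16×10^6, ε/D = 4.24×10^-6 → f = 0.01144 (Swamee-Jain)
Major: h_f = f(L/D)·V²/2g = 0.01144·2751·0.3639 = 11.46 m
Minor: ΣK = 6.47; h_m = ΣK·V²/2g = 2.355 m
Total H_L = 11.46 + 2.355 = 13.81 m

H_L ≈ 13.8 m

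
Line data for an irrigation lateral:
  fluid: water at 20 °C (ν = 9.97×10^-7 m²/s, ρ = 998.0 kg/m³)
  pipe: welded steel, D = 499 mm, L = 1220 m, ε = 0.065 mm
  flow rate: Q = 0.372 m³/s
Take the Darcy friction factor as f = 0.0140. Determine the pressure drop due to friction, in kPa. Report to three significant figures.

V = 4Q/(πD²) = 4·0.372/(π·0.499²) = 1.902 m/s
h_f = f(L/D)V²/(2g) = 0.01400·(1220/0.499)·1.902²/(2·9.81) = 6.312 m
Δp = ρg·h_f = 998.0·9.81·6.312 = 61.80 kPa

Δp ≈ 61.8 kPa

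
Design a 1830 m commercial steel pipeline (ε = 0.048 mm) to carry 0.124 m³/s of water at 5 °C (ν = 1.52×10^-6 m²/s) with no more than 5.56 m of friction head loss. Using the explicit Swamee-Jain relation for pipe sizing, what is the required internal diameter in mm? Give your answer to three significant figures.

D ≈ 371 mm

Swamee-Jain (Type III): D = 0.66·[ε^1.25·(LQ²/(gh_f))^4.75 + ν·Q^9.4·(L/(gh_f))^5.2]^0.04
LQ²/(gh_f) = 0.5159; L/(gh_f) = 33.55
Term 1 = ε^1.25·(…)^4.75 = 1.72×10^-7; Term 2 = ν·Q^9.4·(…)^5.2 = 3.92×10^-7
D = 0.66·(1.72×10^-7 + 3.92×10^-7)^0.04 = 0.3712 m = 371 mm
Check: V = 1.15 m/s, Re = 2.80×10^5, f = 0.01585, h_f = 5.23 m ≈ 5.56 m ✓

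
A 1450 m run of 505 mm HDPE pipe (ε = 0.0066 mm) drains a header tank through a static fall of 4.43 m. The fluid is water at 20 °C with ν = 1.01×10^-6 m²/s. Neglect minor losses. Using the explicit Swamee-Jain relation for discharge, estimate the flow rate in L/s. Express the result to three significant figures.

Q ≈ 313 L/s

Swamee-Jain (Type II): Q = -0.965·√(gD⁵h_f/L)·ln[ε/(3.7D) + √(3.17ν²L/(gD³h_f))]
√(gD⁵h_f/L) = √(9.81·0.505⁵·4.43/1450) = 0.03137
ε/(3.7D) = 3.53×10^-6; √(3.17ν²L/(gD³h_f)) = 2.89×10^-5
Q = -0.965·0.03137·ln(3.248×10^-5) = 0.3129 m³/s
Check: V = 1.56 m/s, Re = 7.81×10^5, f = 0.01238, h_f = 4.42 m ≈ 4.43 m ✓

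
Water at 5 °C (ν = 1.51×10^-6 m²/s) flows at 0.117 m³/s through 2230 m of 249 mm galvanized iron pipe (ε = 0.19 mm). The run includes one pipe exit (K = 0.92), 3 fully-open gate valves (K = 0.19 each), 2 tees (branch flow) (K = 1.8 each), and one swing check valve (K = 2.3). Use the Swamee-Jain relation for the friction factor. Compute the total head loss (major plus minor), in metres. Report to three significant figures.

V = 4Q/(πD²) = 2.403 m/s; V²/2g = 0.2942 m
Re = 3.96×10^5, ε/D = 7.63×10^-4 → f = 0.01943 (Swamee-Jain)
Major: h_f = f(L/D)·V²/2g = 0.01943·8956·0.2942 = 51.20 m
Minor: ΣK = 7.39; h_m = ΣK·V²/2g = 2.174 m
Total H_L = 51.20 + 2.174 = 53.37 m

H_L ≈ 53.4 m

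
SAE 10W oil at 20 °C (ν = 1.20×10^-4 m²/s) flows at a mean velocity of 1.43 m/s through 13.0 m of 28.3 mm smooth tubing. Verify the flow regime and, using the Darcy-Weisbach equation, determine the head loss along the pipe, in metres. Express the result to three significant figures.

Re = VD/ν = 1.43·0.02830/1.20×10^-4 = 337 → laminar (Re < 2300)
f = 64/Re = 0.1898
h_f = f(L/D)V²/(2g) = 0.1898·(13.0/0.02830)·1.43²/(2·9.81) = 9.086 m

h_f ≈ 9.09 m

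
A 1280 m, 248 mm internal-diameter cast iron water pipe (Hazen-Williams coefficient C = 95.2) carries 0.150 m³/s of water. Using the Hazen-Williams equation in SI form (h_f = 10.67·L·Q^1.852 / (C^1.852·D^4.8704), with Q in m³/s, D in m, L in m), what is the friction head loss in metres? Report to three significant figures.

h_f ≈ 78.4 m

h_f = 10.67·1280·0.150^1.852 / (95.2^1.852·0.248^4.8704) = 78.40 m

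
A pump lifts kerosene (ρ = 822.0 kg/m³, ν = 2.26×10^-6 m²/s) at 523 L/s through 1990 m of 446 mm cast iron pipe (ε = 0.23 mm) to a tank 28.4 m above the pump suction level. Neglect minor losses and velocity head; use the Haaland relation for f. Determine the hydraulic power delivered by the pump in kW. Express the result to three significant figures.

P_hyd ≈ 308 kW

V = 4Q/(πD²) = 3.348 m/s; Re = 6.61×10^5; ε/D = 5.16×10^-4; f = 0.01749
h_f = f(L/D)V²/2g = 44.57 m
Total head H = z + h_f = 28.4 + 44.57 = 72.97 m
P_hyd = ρgQH = 822.0·9.81·0.523·72.97 = 307.7 kW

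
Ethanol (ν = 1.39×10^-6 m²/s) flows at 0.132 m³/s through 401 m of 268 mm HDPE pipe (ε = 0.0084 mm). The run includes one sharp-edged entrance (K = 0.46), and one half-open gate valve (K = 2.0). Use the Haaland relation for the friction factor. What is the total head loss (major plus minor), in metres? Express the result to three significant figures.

V = 4Q/(πD²) = 2.340 m/s; V²/2g = 0.2791 m
Re = 4.51×10^5, ε/D = 3.13×10^-5 → f = 0.01366 (Haaland)
Major: h_f = f(L/D)·V²/2g = 0.01366·1496·0.2791 = 5.704 m
Minor: ΣK = 2.46; h_m = ΣK·V²/2g = 0.6865 m
Total H_L = 5.704 + 0.6865 = 6.390 m

H_L ≈ 6.39 m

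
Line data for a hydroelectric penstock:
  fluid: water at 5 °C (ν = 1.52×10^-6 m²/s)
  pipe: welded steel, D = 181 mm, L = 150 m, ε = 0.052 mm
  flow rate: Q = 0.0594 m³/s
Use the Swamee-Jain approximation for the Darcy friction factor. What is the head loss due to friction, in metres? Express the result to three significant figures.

V = 4Q/(πD²) = 4·0.0594/(π·0.181²) = 2.309 m/s
Re = VD/ν = 2.309·0.181/1.52×10^-6 = 2.75×10^5 → turbulent
ε/D = 0.052/181 = 2.87×10^-4
Swamee-Jain: f = 0.01712
h_f = f(L/D)V²/(2g) = 0.01712·(150/0.181)·2.309²/(2·9.81) = 3.853 m

h_f ≈ 3.85 m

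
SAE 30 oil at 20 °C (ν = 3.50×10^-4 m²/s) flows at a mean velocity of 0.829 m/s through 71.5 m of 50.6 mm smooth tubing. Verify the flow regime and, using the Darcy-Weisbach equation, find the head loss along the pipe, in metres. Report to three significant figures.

Re = VD/ν = 0.829·0.05060/3.50×10^-4 = 120 → laminar (Re < 2300)
f = 64/Re = 0.5340
h_f = f(L/D)V²/(2g) = 0.5340·(71.5/0.05060)·0.829²/(2·9.81) = 26.43 m

h_f ≈ 26.4 m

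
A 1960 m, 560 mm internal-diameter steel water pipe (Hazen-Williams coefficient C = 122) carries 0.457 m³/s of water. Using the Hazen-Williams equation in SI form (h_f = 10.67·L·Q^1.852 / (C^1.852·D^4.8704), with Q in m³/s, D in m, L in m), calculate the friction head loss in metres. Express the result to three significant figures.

h_f = 10.67·1960·0.457^1.852 / (122^1.852·0.560^4.8704) = 11.30 m

h_f ≈ 11.3 m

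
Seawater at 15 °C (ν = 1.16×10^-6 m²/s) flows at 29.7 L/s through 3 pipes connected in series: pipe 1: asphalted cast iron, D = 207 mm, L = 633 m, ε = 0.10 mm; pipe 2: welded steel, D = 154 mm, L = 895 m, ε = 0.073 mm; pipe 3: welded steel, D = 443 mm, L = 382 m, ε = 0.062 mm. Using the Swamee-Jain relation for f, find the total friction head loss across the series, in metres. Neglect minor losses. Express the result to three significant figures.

Pipe 1: V = 0.8825 m/s, Re = 1.57×10^5, ε/D = 4.83×10^-4, f = 0.01929, h_1 = f(L/D)V²/2g = 2.342 m
Pipe 2: V = 1.595 m/s, Re = 2.12×10^5, ε/D = 4.74×10^-4, f = 0.01870, h_2 = f(L/D)V²/2g = 14.08 m
Pipe 3: V = 0.1927 m/s, Re = 7.36×10^4, ε/D = 1.40×10^-4, f = 0.01975, h_3 = f(L/D)V²/2g = 0.03224 m
Series → Q common, losses add: H = Σh = 16.46 m

H ≈ 16.5 m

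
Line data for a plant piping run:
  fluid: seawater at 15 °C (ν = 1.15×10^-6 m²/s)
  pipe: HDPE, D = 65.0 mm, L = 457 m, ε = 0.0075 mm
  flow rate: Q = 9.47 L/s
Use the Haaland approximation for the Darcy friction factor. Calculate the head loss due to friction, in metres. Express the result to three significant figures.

V = 4Q/(πD²) = 4·0.00947/(π·0.0650²) = 2.854 m/s
Re = VD/ν = 2.854·0.0650/1.15×10^-6 = 1.61×10^5 → turbulent
ε/D = 0.0075/65.0 = 1.15×10^-4
Haaland: f = 0.01687
h_f = f(L/D)V²/(2g) = 0.01687·(457/0.0650)·2.854²/(2·9.81) = 49.22 m

h_f ≈ 49.2 m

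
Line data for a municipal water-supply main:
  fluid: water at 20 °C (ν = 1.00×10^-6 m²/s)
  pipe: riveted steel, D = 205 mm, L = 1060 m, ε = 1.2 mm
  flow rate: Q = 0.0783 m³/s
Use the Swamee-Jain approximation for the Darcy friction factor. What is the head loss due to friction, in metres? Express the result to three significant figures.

h_f ≈ 47.7 m

V = 4Q/(πD²) = 4·0.0783/(π·0.205²) = 2.372 m/s
Re = VD/ν = 2.372·0.205/1.00×10^-6 = 4.86×10^5 → turbulent
ε/D = 1.2/205 = 0.00585
Swamee-Jain: f = 0.03214
h_f = f(L/D)V²/(2g) = 0.03214·(1060/0.205)·2.372²/(2·9.81) = 47.67 m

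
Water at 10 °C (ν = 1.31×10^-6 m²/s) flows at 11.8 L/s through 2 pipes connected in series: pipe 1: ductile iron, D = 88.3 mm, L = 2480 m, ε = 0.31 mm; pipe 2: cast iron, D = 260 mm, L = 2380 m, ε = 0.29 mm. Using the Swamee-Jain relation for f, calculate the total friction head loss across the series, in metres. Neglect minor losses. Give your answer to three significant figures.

H ≈ 152 m

Pipe 1: V = 1.927 m/s, Re = 1.30×10^5, ε/D = 0.00351, f = 0.02850, h_1 = f(L/D)V²/2g = 151.5 m
Pipe 2: V = 0.2223 m/s, Re = 4.41×10^4, ε/D = 0.00112, f = 0.02492, h_2 = f(L/D)V²/2g = 0.5744 m
Series → Q common, losses add: H = Σh = 152.1 m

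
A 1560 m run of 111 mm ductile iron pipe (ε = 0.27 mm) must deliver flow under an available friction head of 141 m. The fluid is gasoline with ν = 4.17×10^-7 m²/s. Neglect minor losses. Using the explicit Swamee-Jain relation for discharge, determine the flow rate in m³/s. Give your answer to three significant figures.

Swamee-Jain (Type II): Q = -0.965·√(gD⁵h_f/L)·ln[ε/(3.7D) + √(3.17ν²L/(gD³h_f))]
√(gD⁵h_f/L) = √(9.81·0.111⁵·141/1560) = 0.003865
ε/(3.7D) = 6.57×10^-4; √(3.17ν²L/(gD³h_f)) = 2.13×10^-5
Q = -0.965·0.003865·ln(6.787×10^-4) = 0.02721 m³/s
Check: V = 2.81 m/s, Re = 7.49×10^5, f = 0.02499, h_f = 142 m ≈ 141 m ✓

Q ≈ 0.0272 m³/s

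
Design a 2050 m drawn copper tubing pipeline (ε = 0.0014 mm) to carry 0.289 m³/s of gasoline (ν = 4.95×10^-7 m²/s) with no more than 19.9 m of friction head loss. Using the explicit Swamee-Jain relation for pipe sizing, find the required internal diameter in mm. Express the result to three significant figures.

D ≈ 378 mm

Swamee-Jain (Type III): D = 0.66·[ε^1.25·(LQ²/(gh_f))^4.75 + ν·Q^9.4·(L/(gh_f))^5.2]^0.04
LQ²/(gh_f) = 0.8771; L/(gh_f) = 10.50
Term 1 = ε^1.25·(…)^4.75 = 2.58×10^-8; Term 2 = ν·Q^9.4·(…)^5.2 = 8.66×10^-7
D = 0.66·(2.58×10^-8 + 8.66×10^-7)^0.04 = 0.3781 m = 378 mm
Check: V = 2.57 m/s, Re = 1.97×10^6, f = 0.01053, h_f = 19.3 m ≈ 19.9 m ✓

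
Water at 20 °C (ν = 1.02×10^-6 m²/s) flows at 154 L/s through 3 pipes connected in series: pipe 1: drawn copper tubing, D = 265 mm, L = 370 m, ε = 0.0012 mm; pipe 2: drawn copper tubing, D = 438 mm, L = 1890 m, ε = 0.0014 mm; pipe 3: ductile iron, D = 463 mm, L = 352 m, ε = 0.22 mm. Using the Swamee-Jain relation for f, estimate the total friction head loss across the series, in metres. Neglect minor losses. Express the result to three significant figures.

Pipe 1: V = 2.792 m/s, Re = 7.25×10^5, ε/D = 4.53×10^-6, f = 0.01235, h_1 = f(L/D)V²/2g = 6.854 m
Pipe 2: V = 1.022 m/s, Re = 4.39×10^5, ε/D = 3.20×10^-6, f = 0.01345, h_2 = f(L/D)V²/2g = 3.090 m
Pipe 3: V = 0.9147 m/s, Re = 4.15×10^5, ε/D = 4.75×10^-4, f = 0.01780, h_3 = f(L/D)V²/2g = 0.5771 m
Series → Q common, losses add: H = Σh = 10.52 m

H ≈ 10.5 m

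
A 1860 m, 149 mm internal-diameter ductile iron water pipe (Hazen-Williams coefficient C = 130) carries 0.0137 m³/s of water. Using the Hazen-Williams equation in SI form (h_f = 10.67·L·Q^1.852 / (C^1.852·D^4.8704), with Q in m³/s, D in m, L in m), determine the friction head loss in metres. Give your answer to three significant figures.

h_f ≈ 9.09 m

h_f = 10.67·1860·0.0137^1.852 / (130^1.852·0.149^4.8704) = 9.094 m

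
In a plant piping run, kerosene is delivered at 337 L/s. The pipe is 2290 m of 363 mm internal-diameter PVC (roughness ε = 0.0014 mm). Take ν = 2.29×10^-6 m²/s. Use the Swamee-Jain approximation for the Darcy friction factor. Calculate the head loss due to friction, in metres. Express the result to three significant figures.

h_f ≈ 44.6 m

V = 4Q/(πD²) = 4·0.337/(π·0.363²) = 3.256 m/s
Re = VD/ν = 3.256·0.363/2.29×10^-6 = 5.16×10^5 → turbulent
ε/D = 0.0014/363 = 3.86×10^-6
Swamee-Jain: f = 0.01308
h_f = f(L/D)V²/(2g) = 0.01308·(2290/0.363)·3.256²/(2·9.81) = 44.60 m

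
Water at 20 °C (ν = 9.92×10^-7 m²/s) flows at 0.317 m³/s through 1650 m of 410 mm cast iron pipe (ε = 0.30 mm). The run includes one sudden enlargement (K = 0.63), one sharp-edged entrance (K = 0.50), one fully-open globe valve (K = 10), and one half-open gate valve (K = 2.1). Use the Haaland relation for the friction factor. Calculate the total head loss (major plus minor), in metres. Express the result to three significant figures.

H_L ≈ 25.9 m

V = 4Q/(πD²) = 2.401 m/s; V²/2g = 0.2938 m
Re = 9.92×10^5, ε/D = 7.32×10^-4 → f = 0.01860 (Haaland)
Major: h_f = f(L/D)·V²/2g = 0.01860·4024·0.2938 = 21.99 m
Minor: ΣK = 13.2; h_m = ΣK·V²/2g = 3.887 m
Total H_L = 21.99 + 3.887 = 25.88 m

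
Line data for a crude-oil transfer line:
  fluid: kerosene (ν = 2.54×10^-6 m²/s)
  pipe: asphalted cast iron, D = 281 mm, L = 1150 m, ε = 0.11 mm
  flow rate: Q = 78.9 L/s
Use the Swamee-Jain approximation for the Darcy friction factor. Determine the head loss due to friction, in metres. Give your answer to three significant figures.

h_f ≈ 6.44 m

V = 4Q/(πD²) = 4·0.0789/(π·0.281²) = 1.272 m/s
Re = VD/ν = 1.272·0.281/2.54×10^-6 = 1.41×10^5 → turbulent
ε/D = 0.11/281 = 3.91×10^-4
Swamee-Jain: f = 0.01907
h_f = f(L/D)V²/(2g) = 0.01907·(1150/0.281)·1.272²/(2·9.81) = 6.437 m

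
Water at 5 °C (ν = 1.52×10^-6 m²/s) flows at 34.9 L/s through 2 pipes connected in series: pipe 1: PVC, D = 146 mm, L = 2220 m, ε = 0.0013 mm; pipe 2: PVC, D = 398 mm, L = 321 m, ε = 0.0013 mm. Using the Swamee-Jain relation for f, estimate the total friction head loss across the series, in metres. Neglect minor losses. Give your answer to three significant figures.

H ≈ 52.6 m

Pipe 1: V = 2.085 m/s, Re = 2.00×10^5, ε/D = 8.90×10^-6, f = 0.01561, h_1 = f(L/D)V²/2g = 52.58 m
Pipe 2: V = 0.2805 m/s, Re = 7.35×10^4, ε/D = 3.27×10^-6, f = 0.01909, h_2 = f(L/D)V²/2g = 0.06175 m
Series → Q common, losses add: H = Σh = 52.64 m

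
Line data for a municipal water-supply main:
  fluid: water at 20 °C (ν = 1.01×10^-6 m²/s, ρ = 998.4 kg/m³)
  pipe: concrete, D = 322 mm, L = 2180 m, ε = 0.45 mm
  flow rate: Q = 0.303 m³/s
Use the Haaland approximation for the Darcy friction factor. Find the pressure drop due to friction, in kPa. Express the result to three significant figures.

V = 4Q/(πD²) = 4·0.303/(π·0.322²) = 3.721 m/s
Re = VD/ν = 3.721·0.322/1.01×10^-6 = 1.19×10^6 → turbulent
ε/D = 0.45/322 = 0.00140
Haaland: f = 0.02156
h_f = f(L/D)V²/(2g) = 0.02156·(2180/0.322)·3.721²/(2·9.81) = 103.0 m
Δp = ρg·h_f = 998.4·9.81·103.0 = 1009 kPa

Δp ≈ 1010 kPa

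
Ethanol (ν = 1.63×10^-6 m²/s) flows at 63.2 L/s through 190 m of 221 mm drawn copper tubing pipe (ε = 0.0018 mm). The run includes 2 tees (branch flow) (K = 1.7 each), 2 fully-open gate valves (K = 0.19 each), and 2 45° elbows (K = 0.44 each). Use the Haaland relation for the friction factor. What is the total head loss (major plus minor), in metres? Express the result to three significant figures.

H_L ≈ 2.46 m

V = 4Q/(πD²) = 1.648 m/s; V²/2g = 0.1384 m
Re = 2.23×10^5, ε/D = 8.14×10^-6 → f = 0.01522 (Haaland)
Major: h_f = f(L/D)·V²/2g = 0.01522·859.7·0.1384 = 1.811 m
Minor: ΣK = 4.66; h_m = ΣK·V²/2g = 0.6447 m
Total H_L = 1.811 + 0.6447 = 2.455 m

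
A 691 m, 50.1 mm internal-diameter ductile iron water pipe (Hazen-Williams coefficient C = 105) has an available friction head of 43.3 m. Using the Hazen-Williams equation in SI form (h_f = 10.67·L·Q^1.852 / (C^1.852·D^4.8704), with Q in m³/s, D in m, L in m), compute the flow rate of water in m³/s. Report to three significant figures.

Rearranging: Q = [h_f·C^1.852·D^4.8704 / (10.67·L)]^(1/1.852)
Q = [43.3·105^1.852·0.0501^4.8704 / (10.67·691)]^0.540 = 0.002496 m³/s

Q ≈ 0.00250 m³/s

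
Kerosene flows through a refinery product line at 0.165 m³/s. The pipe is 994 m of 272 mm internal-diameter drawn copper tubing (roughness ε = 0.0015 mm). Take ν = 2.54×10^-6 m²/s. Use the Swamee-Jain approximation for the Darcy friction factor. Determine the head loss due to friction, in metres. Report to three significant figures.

V = 4Q/(πD²) = 4·0.165/(π·0.272²) = 2.840 m/s
Re = VD/ν = 2.840·0.272/2.54×10^-6 = 3.04×10^5 → turbulent
ε/D = 0.0015/272 = 5.51×10^-6
Swamee-Jain: f = 0.01440
h_f = f(L/D)V²/(2g) = 0.01440·(994/0.272)·2.840²/(2·9.81) = 21.63 m

h_f ≈ 21.6 m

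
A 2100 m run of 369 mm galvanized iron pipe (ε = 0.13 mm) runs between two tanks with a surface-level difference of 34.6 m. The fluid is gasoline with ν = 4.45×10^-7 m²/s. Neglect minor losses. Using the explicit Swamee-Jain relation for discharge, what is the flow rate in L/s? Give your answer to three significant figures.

Swamee-Jain (Type II): Q = -0.965·√(gD⁵h_f/L)·ln[ε/(3.7D) + √(3.17ν²L/(gD³h_f))]
√(gD⁵h_f/L) = √(9.81·0.369⁵·34.6/2100) = 0.03325
ε/(3.7D) = 9.52×10^-5; √(3.17ν²L/(gD³h_f)) = 8.79×10^-6
Q = -0.965·0.03325·ln(1.040×10^-4) = 0.2943 m³/s
Check: V = 2.75 m/s, Re = 2.28×10^6, f = 0.01583, h_f = 34.8 m ≈ 34.6 m ✓

Q ≈ 294 L/s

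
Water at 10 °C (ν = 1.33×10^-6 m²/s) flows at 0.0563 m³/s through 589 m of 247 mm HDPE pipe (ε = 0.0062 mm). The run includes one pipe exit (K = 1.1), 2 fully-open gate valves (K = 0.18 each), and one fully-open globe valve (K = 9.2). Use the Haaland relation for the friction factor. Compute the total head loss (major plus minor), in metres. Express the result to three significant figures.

H_L ≈ 3.34 m

V = 4Q/(πD²) = 1.175 m/s; V²/2g = 0.07036 m
Re = 2.18×10^5, ε/D = 2.51×10^-5 → f = 0.01541 (Haaland)
Major: h_f = f(L/D)·V²/2g = 0.01541·2385·0.07036 = 2.585 m
Minor: ΣK = 10.7; h_m = ΣK·V²/2g = 0.7501 m
Total H_L = 2.585 + 0.7501 = 3.335 m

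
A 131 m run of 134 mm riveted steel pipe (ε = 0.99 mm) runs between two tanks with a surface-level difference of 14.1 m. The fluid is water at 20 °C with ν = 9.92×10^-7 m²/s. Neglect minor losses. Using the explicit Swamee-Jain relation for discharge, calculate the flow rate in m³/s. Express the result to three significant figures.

Q ≈ 0.0404 m³/s

Swamee-Jain (Type II): Q = -0.965·√(gD⁵h_f/L)·ln[ε/(3.7D) + √(3.17ν²L/(gD³h_f))]
√(gD⁵h_f/L) = √(9.81·0.134⁵·14.1/131) = 0.006754
ε/(3.7D) = 0.00200; √(3.17ν²L/(gD³h_f)) = 3.50×10^-5
Q = -0.965·0.006754·ln(0.002032) = 0.04040 m³/s
Check: V = 2.86 m/s, Re = 3.87×10^5, f = 0.03460, h_f = 14.1 m ≈ 14.1 m ✓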